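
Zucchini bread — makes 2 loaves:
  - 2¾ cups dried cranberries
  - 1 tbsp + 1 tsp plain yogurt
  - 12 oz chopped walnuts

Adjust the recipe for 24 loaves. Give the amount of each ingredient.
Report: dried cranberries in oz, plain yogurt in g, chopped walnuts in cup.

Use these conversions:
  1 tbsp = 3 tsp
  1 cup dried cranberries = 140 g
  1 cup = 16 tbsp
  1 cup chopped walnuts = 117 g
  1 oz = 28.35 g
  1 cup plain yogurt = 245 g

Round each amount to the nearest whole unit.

dried cranberries: 163 oz; plain yogurt: 245 g; chopped walnuts: 35 cup

Scaling factor: 24/2 = 12.
dried cranberries: 2.75 cup × 12 × 140 g/cup ÷ 28.35 g/oz ≈ 163 oz
plain yogurt: (1 tbsp + 1 tsp = 4/3 tbsp) × 12 ÷ 16 tbsp/cup × 245 g/cup = 245 g
chopped walnuts: 12 oz × 12 × 28.35 g/oz ÷ 117 g/cup ≈ 35 cup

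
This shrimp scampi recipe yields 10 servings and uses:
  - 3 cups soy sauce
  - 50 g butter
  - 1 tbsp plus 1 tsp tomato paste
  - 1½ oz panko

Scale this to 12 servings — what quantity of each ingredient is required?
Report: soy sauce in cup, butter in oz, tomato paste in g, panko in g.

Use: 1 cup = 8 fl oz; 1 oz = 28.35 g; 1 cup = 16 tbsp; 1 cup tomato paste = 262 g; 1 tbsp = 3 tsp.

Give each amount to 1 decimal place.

Scaling factor: 12/10 = 6/5 = 1.2.
soy sauce: 3 cup × 6/5 = 3.6 cup
butter: 50 g × 6/5 ÷ 28.35 g/oz ≈ 2.1 oz
tomato paste: (1 tbsp + 1 tsp = 4/3 tbsp) × 6/5 ÷ 16 tbsp/cup × 262 g/cup = 26.2 g
panko: 1.5 oz × 6/5 × 28.35 g/oz ≈ 51.0 g

soy sauce: 3.6 cup; butter: 2.1 oz; tomato paste: 26.2 g; panko: 51.0 g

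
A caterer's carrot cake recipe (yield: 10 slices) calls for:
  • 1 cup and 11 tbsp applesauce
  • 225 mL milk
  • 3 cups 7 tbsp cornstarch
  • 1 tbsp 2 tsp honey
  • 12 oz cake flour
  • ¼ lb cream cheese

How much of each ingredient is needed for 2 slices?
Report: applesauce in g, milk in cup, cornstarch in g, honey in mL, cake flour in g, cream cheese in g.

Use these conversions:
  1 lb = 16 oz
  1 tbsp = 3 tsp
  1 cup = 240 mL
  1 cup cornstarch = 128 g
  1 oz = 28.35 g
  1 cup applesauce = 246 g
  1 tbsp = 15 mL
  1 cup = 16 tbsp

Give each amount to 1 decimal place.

applesauce: 83.0 g; milk: 0.2 cup; cornstarch: 88.0 g; honey: 5.0 mL; cake flour: 68.0 g; cream cheese: 22.7 g

Scaling factor: 2/10 = 1/5 = 0.2.
applesauce: (1 cup + 11 tbsp = 1.6875 cup) × 1/5 × 246 g/cup ≈ 83.0 g
milk: 225 mL × 1/5 ÷ 240 mL/cup ≈ 0.2 cup
cornstarch: (3 cup + 7 tbsp = 3.4375 cup) × 1/5 × 128 g/cup = 88.0 g
honey: (1 tbsp + 2 tsp = 5/3 tbsp) × 1/5 × 15 mL/tbsp = 5.0 mL
cake flour: 12 oz × 1/5 × 28.35 g/oz ≈ 68.0 g
cream cheese: 0.25 lb × 1/5 × 16 oz/lb × 28.35 g/oz ≈ 22.7 g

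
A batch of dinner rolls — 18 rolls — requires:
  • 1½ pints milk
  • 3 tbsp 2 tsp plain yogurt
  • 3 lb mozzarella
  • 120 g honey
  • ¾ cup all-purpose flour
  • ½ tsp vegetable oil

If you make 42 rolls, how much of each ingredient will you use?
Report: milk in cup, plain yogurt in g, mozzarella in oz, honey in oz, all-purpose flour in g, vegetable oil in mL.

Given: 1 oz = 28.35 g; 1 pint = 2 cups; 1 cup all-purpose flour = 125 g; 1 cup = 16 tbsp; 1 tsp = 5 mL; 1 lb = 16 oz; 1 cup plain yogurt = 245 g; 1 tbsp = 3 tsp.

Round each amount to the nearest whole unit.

milk: 7 cup; plain yogurt: 131 g; mozzarella: 112 oz; honey: 10 oz; all-purpose flour: 219 g; vegetable oil: 6 mL

Scaling factor: 42/18 = 7/3.
milk: 1.5 pint × 7/3 × 2 cup/pint = 7 cup
plain yogurt: (3 tbsp + 2 tsp = 11/3 tbsp) × 7/3 ÷ 16 tbsp/cup × 245 g/cup ≈ 131 g
mozzarella: 3 lb × 7/3 × 16 oz/lb = 112 oz
honey: 120 g × 7/3 ÷ 28.35 g/oz ≈ 10 oz
all-purpose flour: 0.75 cup × 7/3 × 125 g/cup ≈ 219 g
vegetable oil: 0.5 tsp × 7/3 × 5 mL/tsp ≈ 6 mL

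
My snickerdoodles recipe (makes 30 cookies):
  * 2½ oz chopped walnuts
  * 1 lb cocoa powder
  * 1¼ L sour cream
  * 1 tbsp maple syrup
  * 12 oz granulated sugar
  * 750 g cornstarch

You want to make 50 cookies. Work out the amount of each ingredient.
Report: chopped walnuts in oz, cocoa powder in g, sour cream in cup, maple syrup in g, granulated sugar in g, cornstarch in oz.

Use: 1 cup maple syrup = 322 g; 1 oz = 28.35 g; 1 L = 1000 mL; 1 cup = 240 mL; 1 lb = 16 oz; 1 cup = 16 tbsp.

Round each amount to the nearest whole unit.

Scaling factor: 50/30 = 5/3.
chopped walnuts: 2.5 oz × 5/3 ≈ 4 oz
cocoa powder: 1 lb × 5/3 × 16 oz/lb × 28.35 g/oz = 756 g
sour cream: 1.25 L × 5/3 × 1000 mL/L ÷ 240 mL/cup ≈ 9 cup
maple syrup: 1 tbsp × 5/3 ÷ 16 tbsp/cup × 322 g/cup ≈ 34 g
granulated sugar: 12 oz × 5/3 × 28.35 g/oz = 567 g
cornstarch: 750 g × 5/3 ÷ 28.35 g/oz ≈ 44 oz

chopped walnuts: 4 oz; cocoa powder: 756 g; sour cream: 9 cup; maple syrup: 34 g; granulated sugar: 567 g; cornstarch: 44 oz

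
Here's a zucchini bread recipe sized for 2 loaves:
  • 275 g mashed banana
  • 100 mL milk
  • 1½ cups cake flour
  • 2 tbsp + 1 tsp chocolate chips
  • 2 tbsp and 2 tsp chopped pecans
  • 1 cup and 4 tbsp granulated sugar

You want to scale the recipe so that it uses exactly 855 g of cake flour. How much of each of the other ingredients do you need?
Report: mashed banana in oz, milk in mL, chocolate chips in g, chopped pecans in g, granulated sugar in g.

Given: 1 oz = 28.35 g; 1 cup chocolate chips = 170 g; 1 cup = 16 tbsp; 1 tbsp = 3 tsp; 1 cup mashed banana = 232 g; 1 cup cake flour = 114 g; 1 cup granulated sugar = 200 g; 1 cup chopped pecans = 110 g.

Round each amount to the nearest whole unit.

The original recipe has 171 g of cake flour, so the scaling factor is 855 ÷ 171 = 5.
mashed banana: 275 g × 5 ÷ 28.35 g/oz ≈ 49 oz
milk: 100 mL × 5 = 500 mL
chocolate chips: (2 tbsp + 1 tsp = 7/3 tbsp) × 5 ÷ 16 tbsp/cup × 170 g/cup ≈ 124 g
chopped pecans: (2 tbsp + 2 tsp = 8/3 tbsp) × 5 ÷ 16 tbsp/cup × 110 g/cup ≈ 92 g
granulated sugar: (1 cup + 4 tbsp = 1.25 cup) × 5 × 200 g/cup = 1250 g

mashed banana: 49 oz; milk: 500 mL; chocolate chips: 124 g; chopped pecans: 92 g; granulated sugar: 1250 g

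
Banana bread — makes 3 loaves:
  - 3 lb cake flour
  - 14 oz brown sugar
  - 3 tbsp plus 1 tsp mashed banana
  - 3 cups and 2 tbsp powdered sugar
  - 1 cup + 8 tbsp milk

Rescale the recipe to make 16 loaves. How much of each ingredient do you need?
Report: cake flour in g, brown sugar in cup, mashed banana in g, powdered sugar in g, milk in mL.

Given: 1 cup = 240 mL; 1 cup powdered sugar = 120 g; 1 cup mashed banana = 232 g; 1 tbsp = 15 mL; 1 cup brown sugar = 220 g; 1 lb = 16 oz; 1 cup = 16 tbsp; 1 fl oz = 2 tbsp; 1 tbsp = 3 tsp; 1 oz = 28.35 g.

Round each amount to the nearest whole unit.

cake flour: 7258 g; brown sugar: 10 cup; mashed banana: 258 g; powdered sugar: 2000 g; milk: 1920 mL

Scaling factor: 16/3.
cake flour: 3 lb × 16/3 × 16 oz/lb × 28.35 g/oz ≈ 7258 g
brown sugar: 14 oz × 16/3 × 28.35 g/oz ÷ 220 g/cup ≈ 10 cup
mashed banana: (3 tbsp + 1 tsp = 10/3 tbsp) × 16/3 ÷ 16 tbsp/cup × 232 g/cup ≈ 258 g
powdered sugar: (3 cup + 2 tbsp = 3.125 cup) × 16/3 × 120 g/cup = 2000 g
milk: (1 cup + 8 tbsp = 1.5 cup) × 16/3 × 240 mL/cup = 1920 mL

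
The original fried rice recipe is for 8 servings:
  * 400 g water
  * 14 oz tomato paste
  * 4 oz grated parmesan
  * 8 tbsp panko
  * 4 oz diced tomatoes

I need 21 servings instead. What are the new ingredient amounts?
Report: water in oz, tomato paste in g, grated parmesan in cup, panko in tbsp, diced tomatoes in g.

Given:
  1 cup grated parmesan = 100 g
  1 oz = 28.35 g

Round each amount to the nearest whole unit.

water: 37 oz; tomato paste: 1042 g; grated parmesan: 3 cup; panko: 21 tbsp; diced tomatoes: 298 g

Scaling factor: 21/8 = 2.625.
water: 400 g × 21/8 ÷ 28.35 g/oz ≈ 37 oz
tomato paste: 14 oz × 21/8 × 28.35 g/oz ≈ 1042 g
grated parmesan: 4 oz × 21/8 × 28.35 g/oz ÷ 100 g/cup ≈ 3 cup
panko: 8 tbsp × 21/8 = 21 tbsp
diced tomatoes: 4 oz × 21/8 × 28.35 g/oz ≈ 298 g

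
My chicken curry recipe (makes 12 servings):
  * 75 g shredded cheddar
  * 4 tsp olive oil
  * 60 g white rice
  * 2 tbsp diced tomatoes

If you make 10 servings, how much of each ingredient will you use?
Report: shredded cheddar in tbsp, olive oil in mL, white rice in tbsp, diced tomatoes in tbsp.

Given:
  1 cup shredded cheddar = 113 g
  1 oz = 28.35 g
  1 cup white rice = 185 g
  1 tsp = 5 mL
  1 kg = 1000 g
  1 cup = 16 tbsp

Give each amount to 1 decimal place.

Scaling factor: 10/12 = 5/6.
shredded cheddar: 75 g × 5/6 ÷ 113 g/cup × 16 tbsp/cup ≈ 8.8 tbsp
olive oil: 4 tsp × 5/6 × 5 mL/tsp ≈ 16.7 mL
white rice: 60 g × 5/6 ÷ 185 g/cup × 16 tbsp/cup ≈ 4.3 tbsp
diced tomatoes: 2 tbsp × 5/6 ≈ 1.7 tbsp

shredded cheddar: 8.8 tbsp; olive oil: 16.7 mL; white rice: 4.3 tbsp; diced tomatoes: 1.7 tbsp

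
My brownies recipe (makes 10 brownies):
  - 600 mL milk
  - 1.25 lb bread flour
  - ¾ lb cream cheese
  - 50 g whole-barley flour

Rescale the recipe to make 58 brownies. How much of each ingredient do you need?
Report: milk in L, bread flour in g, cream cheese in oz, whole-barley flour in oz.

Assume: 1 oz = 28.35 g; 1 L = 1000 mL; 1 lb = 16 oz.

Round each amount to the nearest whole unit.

Scaling factor: 58/10 = 29/5 = 5.8.
milk: 600 mL × 29/5 ÷ 1000 mL/L ≈ 3 L
bread flour: 1.25 lb × 29/5 × 16 oz/lb × 28.35 g/oz ≈ 3289 g
cream cheese: 0.75 lb × 29/5 × 16 oz/lb ≈ 70 oz
whole-barley flour: 50 g × 29/5 ÷ 28.35 g/oz ≈ 10 oz

milk: 3 L; bread flour: 3289 g; cream cheese: 70 oz; whole-barley flour: 10 oz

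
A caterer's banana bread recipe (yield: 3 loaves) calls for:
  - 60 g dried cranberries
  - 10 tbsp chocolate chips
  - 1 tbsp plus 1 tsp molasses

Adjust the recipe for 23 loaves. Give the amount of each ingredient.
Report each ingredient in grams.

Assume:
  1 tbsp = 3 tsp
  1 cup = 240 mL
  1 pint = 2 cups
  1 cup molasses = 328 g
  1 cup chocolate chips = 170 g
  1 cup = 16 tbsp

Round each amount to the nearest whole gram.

dried cranberries: 460 g; chocolate chips: 815 g; molasses: 210 g

Scaling factor: 23/3.
dried cranberries: 60 g × 23/3 = 460 g
chocolate chips: 10 tbsp × 23/3 ÷ 16 tbsp/cup × 170 g/cup ≈ 815 g
molasses: (1 tbsp + 1 tsp = 4/3 tbsp) × 23/3 ÷ 16 tbsp/cup × 328 g/cup ≈ 210 g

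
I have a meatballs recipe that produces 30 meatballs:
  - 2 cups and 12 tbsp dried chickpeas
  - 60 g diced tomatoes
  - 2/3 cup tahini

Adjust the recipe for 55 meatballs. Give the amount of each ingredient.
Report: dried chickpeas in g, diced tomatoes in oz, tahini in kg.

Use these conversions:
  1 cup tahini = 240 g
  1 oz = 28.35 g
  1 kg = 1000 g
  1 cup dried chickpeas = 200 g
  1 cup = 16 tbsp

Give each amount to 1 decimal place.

Scaling factor: 55/30 = 11/6.
dried chickpeas: (2 cup + 12 tbsp = 2.75 cup) × 11/6 × 200 g/cup ≈ 1008.3 g
diced tomatoes: 60 g × 11/6 ÷ 28.35 g/oz ≈ 3.9 oz
tahini: 2/3 cup × 11/6 × 240 g/cup ÷ 1000 g/kg ≈ 0.3 kg

dried chickpeas: 1008.3 g; diced tomatoes: 3.9 oz; tahini: 0.3 kg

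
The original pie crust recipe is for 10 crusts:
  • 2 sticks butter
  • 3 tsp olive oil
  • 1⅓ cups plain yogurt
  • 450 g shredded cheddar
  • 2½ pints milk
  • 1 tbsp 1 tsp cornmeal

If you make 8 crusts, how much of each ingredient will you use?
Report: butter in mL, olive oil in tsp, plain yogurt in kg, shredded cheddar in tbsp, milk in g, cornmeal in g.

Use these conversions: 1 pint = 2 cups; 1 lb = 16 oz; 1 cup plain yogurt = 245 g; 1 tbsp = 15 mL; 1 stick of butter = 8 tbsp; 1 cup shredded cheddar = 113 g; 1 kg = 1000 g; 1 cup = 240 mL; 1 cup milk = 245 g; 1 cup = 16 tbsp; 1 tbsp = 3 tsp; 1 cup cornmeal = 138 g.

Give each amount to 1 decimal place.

butter: 192.0 mL; olive oil: 2.4 tsp; plain yogurt: 0.3 kg; shredded cheddar: 51.0 tbsp; milk: 980.0 g; cornmeal: 9.2 g

Scaling factor: 8/10 = 4/5 = 0.8.
butter: 2 stick × 4/5 × 8 tbsp/stick × 15 mL/tbsp = 192.0 mL
olive oil: 3 tsp × 4/5 = 2.4 tsp
plain yogurt: 4/3 cup × 4/5 × 245 g/cup ÷ 1000 g/kg ≈ 0.3 kg
shredded cheddar: 450 g × 4/5 ÷ 113 g/cup × 16 tbsp/cup ≈ 51.0 tbsp
milk: 2.5 pint × 4/5 × 2 cup/pint × 245 g/cup = 980.0 g
cornmeal: (1 tbsp + 1 tsp = 4/3 tbsp) × 4/5 ÷ 16 tbsp/cup × 138 g/cup = 9.2 g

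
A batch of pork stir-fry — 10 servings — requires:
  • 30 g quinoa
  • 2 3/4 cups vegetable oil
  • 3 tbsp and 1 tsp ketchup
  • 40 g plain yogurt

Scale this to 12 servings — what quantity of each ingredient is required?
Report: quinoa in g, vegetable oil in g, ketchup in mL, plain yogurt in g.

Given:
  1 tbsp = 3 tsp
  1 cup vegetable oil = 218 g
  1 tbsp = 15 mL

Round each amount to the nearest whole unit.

quinoa: 36 g; vegetable oil: 719 g; ketchup: 60 mL; plain yogurt: 48 g

Scaling factor: 12/10 = 6/5 = 1.2.
quinoa: 30 g × 6/5 = 36 g
vegetable oil: 2.75 cup × 6/5 × 218 g/cup ≈ 719 g
ketchup: (3 tbsp + 1 tsp = 10/3 tbsp) × 6/5 × 15 mL/tbsp = 60 mL
plain yogurt: 40 g × 6/5 = 48 g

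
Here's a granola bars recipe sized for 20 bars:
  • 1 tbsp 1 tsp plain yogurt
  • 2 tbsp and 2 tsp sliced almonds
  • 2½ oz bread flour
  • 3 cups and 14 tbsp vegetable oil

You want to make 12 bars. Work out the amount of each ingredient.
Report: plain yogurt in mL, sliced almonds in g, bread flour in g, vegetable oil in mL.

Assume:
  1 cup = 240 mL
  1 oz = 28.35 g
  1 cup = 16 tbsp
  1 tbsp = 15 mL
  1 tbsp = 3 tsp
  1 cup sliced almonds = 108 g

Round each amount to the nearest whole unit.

plain yogurt: 12 mL; sliced almonds: 11 g; bread flour: 43 g; vegetable oil: 558 mL

Scaling factor: 12/20 = 3/5 = 0.6.
plain yogurt: (1 tbsp + 1 tsp = 4/3 tbsp) × 3/5 × 15 mL/tbsp = 12 mL
sliced almonds: (2 tbsp + 2 tsp = 8/3 tbsp) × 3/5 ÷ 16 tbsp/cup × 108 g/cup ≈ 11 g
bread flour: 2.5 oz × 3/5 × 28.35 g/oz ≈ 43 g
vegetable oil: (3 cup + 14 tbsp = 3.875 cup) × 3/5 × 240 mL/cup = 558 mL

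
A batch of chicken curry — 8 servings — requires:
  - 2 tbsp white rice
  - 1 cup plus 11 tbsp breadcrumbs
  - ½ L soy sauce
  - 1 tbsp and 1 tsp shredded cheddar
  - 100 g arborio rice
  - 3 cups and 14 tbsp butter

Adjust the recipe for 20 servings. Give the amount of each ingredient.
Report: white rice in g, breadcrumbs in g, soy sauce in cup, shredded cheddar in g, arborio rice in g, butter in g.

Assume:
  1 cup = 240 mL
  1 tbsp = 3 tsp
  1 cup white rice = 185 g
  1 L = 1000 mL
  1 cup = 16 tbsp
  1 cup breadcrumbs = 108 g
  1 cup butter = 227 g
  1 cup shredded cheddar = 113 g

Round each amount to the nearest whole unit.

white rice: 58 g; breadcrumbs: 456 g; soy sauce: 5 cup; shredded cheddar: 24 g; arborio rice: 250 g; butter: 2199 g

Scaling factor: 20/8 = 5/2 = 2.5.
white rice: 2 tbsp × 5/2 ÷ 16 tbsp/cup × 185 g/cup ≈ 58 g
breadcrumbs: (1 cup + 11 tbsp = 1.6875 cup) × 5/2 × 108 g/cup ≈ 456 g
soy sauce: 0.5 L × 5/2 × 1000 mL/L ÷ 240 mL/cup ≈ 5 cup
shredded cheddar: (1 tbsp + 1 tsp = 4/3 tbsp) × 5/2 ÷ 16 tbsp/cup × 113 g/cup ≈ 24 g
arborio rice: 100 g × 5/2 = 250 g
butter: (3 cup + 14 tbsp = 3.875 cup) × 5/2 × 227 g/cup ≈ 2199 g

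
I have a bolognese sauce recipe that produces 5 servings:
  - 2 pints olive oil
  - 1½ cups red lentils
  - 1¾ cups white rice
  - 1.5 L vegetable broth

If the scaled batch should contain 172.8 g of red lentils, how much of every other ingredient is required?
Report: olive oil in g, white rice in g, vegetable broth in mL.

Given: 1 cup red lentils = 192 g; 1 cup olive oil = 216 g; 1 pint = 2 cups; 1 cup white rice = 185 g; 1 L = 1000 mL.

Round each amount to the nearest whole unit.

olive oil: 518 g; white rice: 194 g; vegetable broth: 900 mL

The original recipe has 288 g of red lentils, so the scaling factor is 172.8 ÷ 288 = 3/5 = 0.6.
olive oil: 2 pint × 3/5 × 2 cup/pint × 216 g/cup ≈ 518 g
white rice: 1.75 cup × 3/5 × 185 g/cup ≈ 194 g
vegetable broth: 1.5 L × 3/5 × 1000 mL/L = 900 mL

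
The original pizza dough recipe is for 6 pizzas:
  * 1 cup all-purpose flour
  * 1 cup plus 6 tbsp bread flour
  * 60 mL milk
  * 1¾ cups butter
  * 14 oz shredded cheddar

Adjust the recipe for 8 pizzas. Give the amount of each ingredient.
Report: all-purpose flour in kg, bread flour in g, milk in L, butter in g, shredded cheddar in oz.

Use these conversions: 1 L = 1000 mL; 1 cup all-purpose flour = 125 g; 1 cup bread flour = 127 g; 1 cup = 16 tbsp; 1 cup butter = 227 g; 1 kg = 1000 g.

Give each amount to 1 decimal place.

Scaling factor: 8/6 = 4/3.
all-purpose flour: 1 cup × 4/3 × 125 g/cup ÷ 1000 g/kg ≈ 0.2 kg
bread flour: (1 cup + 6 tbsp = 1.375 cup) × 4/3 × 127 g/cup ≈ 232.8 g
milk: 60 mL × 4/3 ÷ 1000 mL/L ≈ 0.1 L
butter: 1.75 cup × 4/3 × 227 g/cup ≈ 529.7 g
shredded cheddar: 14 oz × 4/3 ≈ 18.7 oz

all-purpose flour: 0.2 kg; bread flour: 232.8 g; milk: 0.1 L; butter: 529.7 g; shredded cheddar: 18.7 oz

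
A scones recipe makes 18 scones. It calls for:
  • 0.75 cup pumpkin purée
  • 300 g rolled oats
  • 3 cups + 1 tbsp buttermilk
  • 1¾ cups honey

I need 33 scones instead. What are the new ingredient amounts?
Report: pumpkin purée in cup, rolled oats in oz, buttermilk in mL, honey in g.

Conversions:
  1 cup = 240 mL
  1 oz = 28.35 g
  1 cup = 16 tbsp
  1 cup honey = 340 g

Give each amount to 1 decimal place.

Scaling factor: 33/18 = 11/6.
pumpkin purée: 0.75 cup × 11/6 ≈ 1.4 cup
rolled oats: 300 g × 11/6 ÷ 28.35 g/oz ≈ 19.4 oz
buttermilk: (3 cup + 1 tbsp = 3.0625 cup) × 11/6 × 240 mL/cup = 1347.5 mL
honey: 1.75 cup × 11/6 × 340 g/cup ≈ 1090.8 g

pumpkin purée: 1.4 cup; rolled oats: 19.4 oz; buttermilk: 1347.5 mL; honey: 1090.8 g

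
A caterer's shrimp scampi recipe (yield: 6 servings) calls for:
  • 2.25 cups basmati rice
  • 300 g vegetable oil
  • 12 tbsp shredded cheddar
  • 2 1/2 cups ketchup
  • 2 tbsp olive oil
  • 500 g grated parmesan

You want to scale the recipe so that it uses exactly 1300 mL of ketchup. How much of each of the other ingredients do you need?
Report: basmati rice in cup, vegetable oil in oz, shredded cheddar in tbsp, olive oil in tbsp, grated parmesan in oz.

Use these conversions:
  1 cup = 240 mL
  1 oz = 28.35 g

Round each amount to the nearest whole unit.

The original recipe has 600 mL of ketchup, so the scaling factor is 1300 ÷ 600 = 13/6.
basmati rice: 2.25 cup × 13/6 ≈ 5 cup
vegetable oil: 300 g × 13/6 ÷ 28.35 g/oz ≈ 23 oz
shredded cheddar: 12 tbsp × 13/6 = 26 tbsp
olive oil: 2 tbsp × 13/6 ≈ 4 tbsp
grated parmesan: 500 g × 13/6 ÷ 28.35 g/oz ≈ 38 oz

basmati rice: 5 cup; vegetable oil: 23 oz; shredded cheddar: 26 tbsp; olive oil: 4 tbsp; grated parmesan: 38 oz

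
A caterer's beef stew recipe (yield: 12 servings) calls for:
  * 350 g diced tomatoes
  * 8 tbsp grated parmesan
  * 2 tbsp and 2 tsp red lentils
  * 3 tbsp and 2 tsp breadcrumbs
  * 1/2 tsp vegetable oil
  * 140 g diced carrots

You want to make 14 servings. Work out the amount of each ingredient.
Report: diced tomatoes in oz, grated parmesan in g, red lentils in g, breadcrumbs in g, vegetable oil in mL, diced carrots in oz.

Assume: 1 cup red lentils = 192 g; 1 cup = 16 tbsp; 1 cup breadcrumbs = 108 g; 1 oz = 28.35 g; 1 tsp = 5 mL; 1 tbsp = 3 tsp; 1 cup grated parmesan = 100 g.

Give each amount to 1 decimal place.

diced tomatoes: 14.4 oz; grated parmesan: 58.3 g; red lentils: 37.3 g; breadcrumbs: 28.9 g; vegetable oil: 2.9 mL; diced carrots: 5.8 oz

Scaling factor: 14/12 = 7/6.
diced tomatoes: 350 g × 7/6 ÷ 28.35 g/oz ≈ 14.4 oz
grated parmesan: 8 tbsp × 7/6 ÷ 16 tbsp/cup × 100 g/cup ≈ 58.3 g
red lentils: (2 tbsp + 2 tsp = 8/3 tbsp) × 7/6 ÷ 16 tbsp/cup × 192 g/cup ≈ 37.3 g
breadcrumbs: (3 tbsp + 2 tsp = 11/3 tbsp) × 7/6 ÷ 16 tbsp/cup × 108 g/cup ≈ 28.9 g
vegetable oil: 0.5 tsp × 7/6 × 5 mL/tsp ≈ 2.9 mL
diced carrots: 140 g × 7/6 ÷ 28.35 g/oz ≈ 5.8 oz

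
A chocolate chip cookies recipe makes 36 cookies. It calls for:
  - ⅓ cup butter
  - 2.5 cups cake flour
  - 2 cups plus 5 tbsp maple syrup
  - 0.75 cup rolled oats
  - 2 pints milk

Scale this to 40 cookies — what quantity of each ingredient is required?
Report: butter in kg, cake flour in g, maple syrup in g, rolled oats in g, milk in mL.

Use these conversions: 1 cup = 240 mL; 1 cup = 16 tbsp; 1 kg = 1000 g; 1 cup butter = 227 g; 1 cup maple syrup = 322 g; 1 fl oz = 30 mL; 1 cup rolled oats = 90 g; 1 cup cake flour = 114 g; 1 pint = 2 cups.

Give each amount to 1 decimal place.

butter: 0.1 kg; cake flour: 316.7 g; maple syrup: 827.4 g; rolled oats: 75.0 g; milk: 1066.7 mL

Scaling factor: 40/36 = 10/9.
butter: 1/3 cup × 10/9 × 227 g/cup ÷ 1000 g/kg ≈ 0.1 kg
cake flour: 2.5 cup × 10/9 × 114 g/cup ≈ 316.7 g
maple syrup: (2 cup + 5 tbsp = 2.3125 cup) × 10/9 × 322 g/cup ≈ 827.4 g
rolled oats: 0.75 cup × 10/9 × 90 g/cup = 75.0 g
milk: 2 pint × 10/9 × 2 cup/pint × 240 mL/cup ≈ 1066.7 mL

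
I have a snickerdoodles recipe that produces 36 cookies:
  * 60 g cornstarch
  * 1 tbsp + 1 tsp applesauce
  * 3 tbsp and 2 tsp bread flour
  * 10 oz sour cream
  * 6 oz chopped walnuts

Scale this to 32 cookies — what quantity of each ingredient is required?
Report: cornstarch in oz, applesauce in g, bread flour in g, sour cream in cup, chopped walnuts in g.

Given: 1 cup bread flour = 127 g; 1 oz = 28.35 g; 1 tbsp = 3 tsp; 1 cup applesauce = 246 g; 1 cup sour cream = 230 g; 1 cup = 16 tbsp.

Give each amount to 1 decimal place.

Scaling factor: 32/36 = 8/9.
cornstarch: 60 g × 8/9 ÷ 28.35 g/oz ≈ 1.9 oz
applesauce: (1 tbsp + 1 tsp = 4/3 tbsp) × 8/9 ÷ 16 tbsp/cup × 246 g/cup ≈ 18.2 g
bread flour: (3 tbsp + 2 tsp = 11/3 tbsp) × 8/9 ÷ 16 tbsp/cup × 127 g/cup ≈ 25.9 g
sour cream: 10 oz × 8/9 × 28.35 g/oz ÷ 230 g/cup ≈ 1.1 cup
chopped walnuts: 6 oz × 8/9 × 28.35 g/oz = 151.2 g

cornstarch: 1.9 oz; applesauce: 18.2 g; bread flour: 25.9 g; sour cream: 1.1 cup; chopped walnuts: 151.2 g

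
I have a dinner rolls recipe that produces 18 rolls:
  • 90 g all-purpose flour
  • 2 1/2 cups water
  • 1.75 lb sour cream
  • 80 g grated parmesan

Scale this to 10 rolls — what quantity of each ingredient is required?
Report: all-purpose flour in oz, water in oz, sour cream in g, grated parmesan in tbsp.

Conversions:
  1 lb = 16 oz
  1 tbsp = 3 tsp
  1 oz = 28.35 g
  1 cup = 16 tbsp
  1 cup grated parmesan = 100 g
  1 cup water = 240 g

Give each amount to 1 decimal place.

Scaling factor: 10/18 = 5/9.
all-purpose flour: 90 g × 5/9 ÷ 28.35 g/oz ≈ 1.8 oz
water: 2.5 cup × 5/9 × 240 g/cup ÷ 28.35 g/oz ≈ 11.8 oz
sour cream: 1.75 lb × 5/9 × 16 oz/lb × 28.35 g/oz = 441.0 g
grated parmesan: 80 g × 5/9 ÷ 100 g/cup × 16 tbsp/cup ≈ 7.1 tbsp

all-purpose flour: 1.8 oz; water: 11.8 oz; sour cream: 441.0 g; grated parmesan: 7.1 tbsp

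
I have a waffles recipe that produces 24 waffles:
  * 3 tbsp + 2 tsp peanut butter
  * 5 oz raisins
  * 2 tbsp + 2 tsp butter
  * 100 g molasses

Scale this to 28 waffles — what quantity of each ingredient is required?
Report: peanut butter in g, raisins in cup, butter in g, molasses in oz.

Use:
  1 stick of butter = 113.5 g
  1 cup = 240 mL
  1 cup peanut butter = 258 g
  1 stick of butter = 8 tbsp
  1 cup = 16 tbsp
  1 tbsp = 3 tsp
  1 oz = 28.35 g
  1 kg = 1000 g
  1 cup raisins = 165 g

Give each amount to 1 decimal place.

peanut butter: 69.0 g; raisins: 1.0 cup; butter: 44.1 g; molasses: 4.1 oz

Scaling factor: 28/24 = 7/6.
peanut butter: (3 tbsp + 2 tsp = 11/3 tbsp) × 7/6 ÷ 16 tbsp/cup × 258 g/cup ≈ 69.0 g
raisins: 5 oz × 7/6 × 28.35 g/oz ÷ 165 g/cup ≈ 1.0 cup
butter: (2 tbsp + 2 tsp = 8/3 tbsp) × 7/6 ÷ 8 tbsp/stick × 113.5 g/stick ≈ 44.1 g
molasses: 100 g × 7/6 ÷ 28.35 g/oz ≈ 4.1 oz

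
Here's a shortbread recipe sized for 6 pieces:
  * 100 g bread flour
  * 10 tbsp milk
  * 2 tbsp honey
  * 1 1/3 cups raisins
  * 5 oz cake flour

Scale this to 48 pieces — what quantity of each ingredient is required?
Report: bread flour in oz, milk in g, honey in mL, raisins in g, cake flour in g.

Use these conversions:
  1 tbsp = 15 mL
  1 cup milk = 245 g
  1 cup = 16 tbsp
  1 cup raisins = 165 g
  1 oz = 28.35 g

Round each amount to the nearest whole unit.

Scaling factor: 48/6 = 8.
bread flour: 100 g × 8 ÷ 28.35 g/oz ≈ 28 oz
milk: 10 tbsp × 8 ÷ 16 tbsp/cup × 245 g/cup = 1225 g
honey: 2 tbsp × 8 × 15 mL/tbsp = 240 mL
raisins: 4/3 cup × 8 × 165 g/cup = 1760 g
cake flour: 5 oz × 8 × 28.35 g/oz = 1134 g

bread flour: 28 oz; milk: 1225 g; honey: 240 mL; raisins: 1760 g; cake flour: 1134 g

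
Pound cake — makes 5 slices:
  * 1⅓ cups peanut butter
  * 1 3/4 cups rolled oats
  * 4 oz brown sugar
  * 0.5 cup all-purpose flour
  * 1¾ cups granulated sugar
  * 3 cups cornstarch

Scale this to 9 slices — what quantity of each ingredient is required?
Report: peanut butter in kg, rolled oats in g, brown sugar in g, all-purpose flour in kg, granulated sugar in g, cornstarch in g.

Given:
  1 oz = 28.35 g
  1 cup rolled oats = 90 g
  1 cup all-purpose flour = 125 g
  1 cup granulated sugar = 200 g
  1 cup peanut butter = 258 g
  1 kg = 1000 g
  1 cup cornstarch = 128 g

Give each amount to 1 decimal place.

Scaling factor: 9/5 = 1.8.
peanut butter: 4/3 cup × 9/5 × 258 g/cup ÷ 1000 g/kg ≈ 0.6 kg
rolled oats: 1.75 cup × 9/5 × 90 g/cup = 283.5 g
brown sugar: 4 oz × 9/5 × 28.35 g/oz ≈ 204.1 g
all-purpose flour: 0.5 cup × 9/5 × 125 g/cup ÷ 1000 g/kg ≈ 0.1 kg
granulated sugar: 1.75 cup × 9/5 × 200 g/cup = 630.0 g
cornstarch: 3 cup × 9/5 × 128 g/cup = 691.2 g

peanut butter: 0.6 kg; rolled oats: 283.5 g; brown sugar: 204.1 g; all-purpose flour: 0.1 kg; granulated sugar: 630.0 g; cornstarch: 691.2 g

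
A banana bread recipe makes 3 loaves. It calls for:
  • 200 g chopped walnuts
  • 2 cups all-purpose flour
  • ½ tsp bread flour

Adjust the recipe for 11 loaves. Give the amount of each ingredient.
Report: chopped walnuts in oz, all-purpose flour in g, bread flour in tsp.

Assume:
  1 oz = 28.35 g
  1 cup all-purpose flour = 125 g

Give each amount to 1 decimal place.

Scaling factor: 11/3.
chopped walnuts: 200 g × 11/3 ÷ 28.35 g/oz ≈ 25.9 oz
all-purpose flour: 2 cup × 11/3 × 125 g/cup ≈ 916.7 g
bread flour: 0.5 tsp × 11/3 ≈ 1.8 tsp

chopped walnuts: 25.9 oz; all-purpose flour: 916.7 g; bread flour: 1.8 tsp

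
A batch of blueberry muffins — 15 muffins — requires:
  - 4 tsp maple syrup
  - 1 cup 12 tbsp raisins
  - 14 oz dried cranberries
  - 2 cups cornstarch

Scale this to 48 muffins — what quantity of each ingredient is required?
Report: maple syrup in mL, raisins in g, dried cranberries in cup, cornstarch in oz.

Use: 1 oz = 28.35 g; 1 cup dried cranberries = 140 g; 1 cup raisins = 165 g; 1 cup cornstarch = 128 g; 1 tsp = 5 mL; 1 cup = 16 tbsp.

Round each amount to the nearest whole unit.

Scaling factor: 48/15 = 16/5 = 3.2.
maple syrup: 4 tsp × 16/5 × 5 mL/tsp = 64 mL
raisins: (1 cup + 12 tbsp = 1.75 cup) × 16/5 × 165 g/cup = 924 g
dried cranberries: 14 oz × 16/5 × 28.35 g/oz ÷ 140 g/cup ≈ 9 cup
cornstarch: 2 cup × 16/5 × 128 g/cup ÷ 28.35 g/oz ≈ 29 oz

maple syrup: 64 mL; raisins: 924 g; dried cranberries: 9 cup; cornstarch: 29 oz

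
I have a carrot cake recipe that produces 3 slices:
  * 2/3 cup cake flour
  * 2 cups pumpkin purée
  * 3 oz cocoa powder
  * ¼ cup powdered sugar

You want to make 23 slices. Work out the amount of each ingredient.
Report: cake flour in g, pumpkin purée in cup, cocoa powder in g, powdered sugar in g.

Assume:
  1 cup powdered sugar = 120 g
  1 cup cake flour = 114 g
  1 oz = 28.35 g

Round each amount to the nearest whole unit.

Scaling factor: 23/3.
cake flour: 2/3 cup × 23/3 × 114 g/cup ≈ 583 g
pumpkin purée: 2 cup × 23/3 ≈ 15 cup
cocoa powder: 3 oz × 23/3 × 28.35 g/oz ≈ 652 g
powdered sugar: 0.25 cup × 23/3 × 120 g/cup = 230 g

cake flour: 583 g; pumpkin purée: 15 cup; cocoa powder: 652 g; powdered sugar: 230 g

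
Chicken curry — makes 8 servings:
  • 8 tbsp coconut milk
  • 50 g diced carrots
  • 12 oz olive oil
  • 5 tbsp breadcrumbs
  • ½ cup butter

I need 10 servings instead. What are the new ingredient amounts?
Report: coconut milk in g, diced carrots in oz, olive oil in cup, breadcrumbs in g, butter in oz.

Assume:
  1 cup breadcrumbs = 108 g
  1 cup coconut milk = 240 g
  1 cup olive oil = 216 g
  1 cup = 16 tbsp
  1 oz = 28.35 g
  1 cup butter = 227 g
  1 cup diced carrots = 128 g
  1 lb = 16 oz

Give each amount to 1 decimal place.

Scaling factor: 10/8 = 5/4 = 1.25.
coconut milk: 8 tbsp × 5/4 ÷ 16 tbsp/cup × 240 g/cup = 150.0 g
diced carrots: 50 g × 5/4 ÷ 28.35 g/oz ≈ 2.2 oz
olive oil: 12 oz × 5/4 × 28.35 g/oz ÷ 216 g/cup ≈ 2.0 cup
breadcrumbs: 5 tbsp × 5/4 ÷ 16 tbsp/cup × 108 g/cup ≈ 42.2 g
butter: 0.5 cup × 5/4 × 227 g/cup ÷ 28.35 g/oz ≈ 5.0 oz

coconut milk: 150.0 g; diced carrots: 2.2 oz; olive oil: 2.0 cup; breadcrumbs: 42.2 g; butter: 5.0 oz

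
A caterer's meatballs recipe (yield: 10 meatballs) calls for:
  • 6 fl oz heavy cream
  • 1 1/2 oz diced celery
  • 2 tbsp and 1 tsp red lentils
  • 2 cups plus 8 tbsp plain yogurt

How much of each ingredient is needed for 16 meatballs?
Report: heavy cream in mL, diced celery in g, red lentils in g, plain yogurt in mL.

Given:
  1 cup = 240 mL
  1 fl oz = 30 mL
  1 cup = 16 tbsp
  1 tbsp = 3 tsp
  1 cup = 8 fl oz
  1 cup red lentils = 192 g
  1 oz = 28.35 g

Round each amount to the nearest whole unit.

heavy cream: 288 mL; diced celery: 68 g; red lentils: 45 g; plain yogurt: 960 mL

Scaling factor: 16/10 = 8/5 = 1.6.
heavy cream: 6 fl oz × 8/5 × 30 mL/fl oz = 288 mL
diced celery: 1.5 oz × 8/5 × 28.35 g/oz ≈ 68 g
red lentils: (2 tbsp + 1 tsp = 7/3 tbsp) × 8/5 ÷ 16 tbsp/cup × 192 g/cup ≈ 45 g
plain yogurt: (2 cup + 8 tbsp = 2.5 cup) × 8/5 × 240 mL/cup = 960 mL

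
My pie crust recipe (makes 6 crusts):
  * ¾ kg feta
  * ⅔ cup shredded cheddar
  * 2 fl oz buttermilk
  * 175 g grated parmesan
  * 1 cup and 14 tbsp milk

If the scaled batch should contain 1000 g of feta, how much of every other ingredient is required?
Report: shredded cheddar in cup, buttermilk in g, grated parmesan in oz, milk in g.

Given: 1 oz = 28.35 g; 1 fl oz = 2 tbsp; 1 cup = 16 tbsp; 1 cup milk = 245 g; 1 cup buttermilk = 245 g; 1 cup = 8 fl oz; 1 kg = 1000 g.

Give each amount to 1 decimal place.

shredded cheddar: 0.9 cup; buttermilk: 81.7 g; grated parmesan: 8.2 oz; milk: 612.5 g

The original recipe has 750 g of feta, so the scaling factor is 1000 ÷ 750 = 4/3.
shredded cheddar: 2/3 cup × 4/3 ≈ 0.9 cup
buttermilk: 2 fl oz × 4/3 ÷ 8 fl oz/cup × 245 g/cup ≈ 81.7 g
grated parmesan: 175 g × 4/3 ÷ 28.35 g/oz ≈ 8.2 oz
milk: (1 cup + 14 tbsp = 1.875 cup) × 4/3 × 245 g/cup = 612.5 g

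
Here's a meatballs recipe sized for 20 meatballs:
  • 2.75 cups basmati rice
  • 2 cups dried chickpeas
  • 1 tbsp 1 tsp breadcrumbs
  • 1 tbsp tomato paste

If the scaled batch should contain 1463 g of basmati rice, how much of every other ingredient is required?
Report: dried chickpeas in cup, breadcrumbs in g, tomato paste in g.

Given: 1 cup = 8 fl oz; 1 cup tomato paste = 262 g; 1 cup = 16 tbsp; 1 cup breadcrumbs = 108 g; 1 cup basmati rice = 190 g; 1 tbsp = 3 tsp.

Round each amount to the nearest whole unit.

dried chickpeas: 6 cup; breadcrumbs: 25 g; tomato paste: 46 g

The original recipe has 522.5 g of basmati rice, so the scaling factor is 1463 ÷ 522.5 = 14/5 = 2.8.
dried chickpeas: 2 cup × 14/5 ≈ 6 cup
breadcrumbs: (1 tbsp + 1 tsp = 4/3 tbsp) × 14/5 ÷ 16 tbsp/cup × 108 g/cup ≈ 25 g
tomato paste: 1 tbsp × 14/5 ÷ 16 tbsp/cup × 262 g/cup ≈ 46 g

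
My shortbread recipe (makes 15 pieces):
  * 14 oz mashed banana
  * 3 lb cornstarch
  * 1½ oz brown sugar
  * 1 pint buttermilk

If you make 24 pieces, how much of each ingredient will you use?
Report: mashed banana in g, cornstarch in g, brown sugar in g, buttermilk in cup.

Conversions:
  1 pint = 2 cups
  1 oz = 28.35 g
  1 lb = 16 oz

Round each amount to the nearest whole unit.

mashed banana: 635 g; cornstarch: 2177 g; brown sugar: 68 g; buttermilk: 3 cup

Scaling factor: 24/15 = 8/5 = 1.6.
mashed banana: 14 oz × 8/5 × 28.35 g/oz ≈ 635 g
cornstarch: 3 lb × 8/5 × 16 oz/lb × 28.35 g/oz ≈ 2177 g
brown sugar: 1.5 oz × 8/5 × 28.35 g/oz ≈ 68 g
buttermilk: 1 pint × 8/5 × 2 cup/pint ≈ 3 cup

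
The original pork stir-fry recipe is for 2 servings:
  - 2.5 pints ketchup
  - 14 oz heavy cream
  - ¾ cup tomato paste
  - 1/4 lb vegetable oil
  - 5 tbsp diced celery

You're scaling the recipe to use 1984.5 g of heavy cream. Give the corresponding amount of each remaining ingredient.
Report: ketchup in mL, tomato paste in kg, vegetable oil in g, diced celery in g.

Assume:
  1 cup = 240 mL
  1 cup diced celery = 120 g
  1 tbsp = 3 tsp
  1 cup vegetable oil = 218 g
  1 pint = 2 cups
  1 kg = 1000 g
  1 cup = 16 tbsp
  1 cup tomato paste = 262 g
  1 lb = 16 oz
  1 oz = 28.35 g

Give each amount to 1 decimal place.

The original recipe has 396.9 g of heavy cream, so the scaling factor is 1984.5 ÷ 396.9 = 5.
ketchup: 2.5 pint × 5 × 2 cup/pint × 240 mL/cup = 6000.0 mL
tomato paste: 0.75 cup × 5 × 262 g/cup ÷ 1000 g/kg ≈ 1.0 kg
vegetable oil: 0.25 lb × 5 × 16 oz/lb × 28.35 g/oz = 567.0 g
diced celery: 5 tbsp × 5 ÷ 16 tbsp/cup × 120 g/cup = 187.5 g

ketchup: 6000.0 mL; tomato paste: 1.0 kg; vegetable oil: 567.0 g; diced celery: 187.5 g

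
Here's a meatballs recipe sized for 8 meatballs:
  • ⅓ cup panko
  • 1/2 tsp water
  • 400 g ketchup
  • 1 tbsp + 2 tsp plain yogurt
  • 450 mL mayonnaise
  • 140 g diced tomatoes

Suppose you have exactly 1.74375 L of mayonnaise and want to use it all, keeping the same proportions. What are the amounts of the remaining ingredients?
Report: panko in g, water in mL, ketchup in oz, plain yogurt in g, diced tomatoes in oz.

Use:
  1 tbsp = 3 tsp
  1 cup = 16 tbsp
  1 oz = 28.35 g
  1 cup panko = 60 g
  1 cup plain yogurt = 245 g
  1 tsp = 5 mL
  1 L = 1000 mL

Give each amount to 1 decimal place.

panko: 77.5 g; water: 9.7 mL; ketchup: 54.7 oz; plain yogurt: 98.9 g; diced tomatoes: 19.1 oz

The original recipe has 0.45 L of mayonnaise, so the scaling factor is 1.74375 ÷ 0.45 = 31/8 = 3.875.
panko: 1/3 cup × 31/8 × 60 g/cup = 77.5 g
water: 0.5 tsp × 31/8 × 5 mL/tsp ≈ 9.7 mL
ketchup: 400 g × 31/8 ÷ 28.35 g/oz ≈ 54.7 oz
plain yogurt: (1 tbsp + 2 tsp = 5/3 tbsp) × 31/8 ÷ 16 tbsp/cup × 245 g/cup ≈ 98.9 g
diced tomatoes: 140 g × 31/8 ÷ 28.35 g/oz ≈ 19.1 oz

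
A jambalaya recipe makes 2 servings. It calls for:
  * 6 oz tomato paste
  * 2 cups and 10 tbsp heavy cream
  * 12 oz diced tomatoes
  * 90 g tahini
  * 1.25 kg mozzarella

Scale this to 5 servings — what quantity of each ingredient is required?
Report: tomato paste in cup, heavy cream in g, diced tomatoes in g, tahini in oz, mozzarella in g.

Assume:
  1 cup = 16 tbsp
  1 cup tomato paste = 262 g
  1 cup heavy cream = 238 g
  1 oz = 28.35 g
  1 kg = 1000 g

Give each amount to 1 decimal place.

tomato paste: 1.6 cup; heavy cream: 1561.9 g; diced tomatoes: 850.5 g; tahini: 7.9 oz; mozzarella: 3125.0 g

Scaling factor: 5/2 = 2.5.
tomato paste: 6 oz × 5/2 × 28.35 g/oz ÷ 262 g/cup ≈ 1.6 cup
heavy cream: (2 cup + 10 tbsp = 2.625 cup) × 5/2 × 238 g/cup ≈ 1561.9 g
diced tomatoes: 12 oz × 5/2 × 28.35 g/oz = 850.5 g
tahini: 90 g × 5/2 ÷ 28.35 g/oz ≈ 7.9 oz
mozzarella: 1.25 kg × 5/2 × 1000 g/kg = 3125.0 g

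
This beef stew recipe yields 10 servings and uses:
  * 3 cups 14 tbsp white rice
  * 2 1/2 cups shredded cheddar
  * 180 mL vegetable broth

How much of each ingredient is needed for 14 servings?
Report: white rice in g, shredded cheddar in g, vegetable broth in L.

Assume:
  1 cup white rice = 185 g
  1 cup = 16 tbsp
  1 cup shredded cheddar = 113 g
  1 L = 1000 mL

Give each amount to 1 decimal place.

white rice: 1003.6 g; shredded cheddar: 395.5 g; vegetable broth: 0.3 L

Scaling factor: 14/10 = 7/5 = 1.4.
white rice: (3 cup + 14 tbsp = 3.875 cup) × 7/5 × 185 g/cup ≈ 1003.6 g
shredded cheddar: 2.5 cup × 7/5 × 113 g/cup = 395.5 g
vegetable broth: 180 mL × 7/5 ÷ 1000 mL/L ≈ 0.3 L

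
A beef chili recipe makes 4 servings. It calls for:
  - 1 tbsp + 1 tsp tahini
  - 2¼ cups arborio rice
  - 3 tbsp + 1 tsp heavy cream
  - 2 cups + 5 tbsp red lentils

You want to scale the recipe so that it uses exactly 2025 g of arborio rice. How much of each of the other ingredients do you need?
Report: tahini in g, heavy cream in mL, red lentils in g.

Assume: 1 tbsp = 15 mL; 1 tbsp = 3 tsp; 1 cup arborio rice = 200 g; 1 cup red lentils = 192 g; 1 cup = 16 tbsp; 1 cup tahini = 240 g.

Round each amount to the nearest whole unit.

tahini: 90 g; heavy cream: 225 mL; red lentils: 1998 g

The original recipe has 450 g of arborio rice, so the scaling factor is 2025 ÷ 450 = 9/2 = 4.5.
tahini: (1 tbsp + 1 tsp = 4/3 tbsp) × 9/2 ÷ 16 tbsp/cup × 240 g/cup = 90 g
heavy cream: (3 tbsp + 1 tsp = 10/3 tbsp) × 9/2 × 15 mL/tbsp = 225 mL
red lentils: (2 cup + 5 tbsp = 2.3125 cup) × 9/2 × 192 g/cup = 1998 g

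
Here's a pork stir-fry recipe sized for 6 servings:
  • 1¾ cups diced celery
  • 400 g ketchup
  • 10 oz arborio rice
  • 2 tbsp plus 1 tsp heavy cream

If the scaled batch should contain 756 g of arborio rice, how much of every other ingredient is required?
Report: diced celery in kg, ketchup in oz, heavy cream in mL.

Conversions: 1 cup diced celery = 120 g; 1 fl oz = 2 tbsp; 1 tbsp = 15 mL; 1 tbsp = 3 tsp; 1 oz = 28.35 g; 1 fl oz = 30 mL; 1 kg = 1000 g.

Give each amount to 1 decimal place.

diced celery: 0.6 kg; ketchup: 37.6 oz; heavy cream: 93.3 mL

The original recipe has 283.5 g of arborio rice, so the scaling factor is 756 ÷ 283.5 = 8/3.
diced celery: 1.75 cup × 8/3 × 120 g/cup ÷ 1000 g/kg ≈ 0.6 kg
ketchup: 400 g × 8/3 ÷ 28.35 g/oz ≈ 37.6 oz
heavy cream: (2 tbsp + 1 tsp = 7/3 tbsp) × 8/3 × 15 mL/tbsp ≈ 93.3 mL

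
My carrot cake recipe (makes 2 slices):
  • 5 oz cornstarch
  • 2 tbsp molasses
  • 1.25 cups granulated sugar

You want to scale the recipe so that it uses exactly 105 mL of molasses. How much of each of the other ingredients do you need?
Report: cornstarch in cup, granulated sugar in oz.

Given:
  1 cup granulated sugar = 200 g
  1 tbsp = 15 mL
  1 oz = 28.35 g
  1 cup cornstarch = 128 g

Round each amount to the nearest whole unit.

cornstarch: 4 cup; granulated sugar: 31 oz

The original recipe has 30 mL of molasses, so the scaling factor is 105 ÷ 30 = 7/2 = 3.5.
cornstarch: 5 oz × 7/2 × 28.35 g/oz ÷ 128 g/cup ≈ 4 cup
granulated sugar: 1.25 cup × 7/2 × 200 g/cup ÷ 28.35 g/oz ≈ 31 oz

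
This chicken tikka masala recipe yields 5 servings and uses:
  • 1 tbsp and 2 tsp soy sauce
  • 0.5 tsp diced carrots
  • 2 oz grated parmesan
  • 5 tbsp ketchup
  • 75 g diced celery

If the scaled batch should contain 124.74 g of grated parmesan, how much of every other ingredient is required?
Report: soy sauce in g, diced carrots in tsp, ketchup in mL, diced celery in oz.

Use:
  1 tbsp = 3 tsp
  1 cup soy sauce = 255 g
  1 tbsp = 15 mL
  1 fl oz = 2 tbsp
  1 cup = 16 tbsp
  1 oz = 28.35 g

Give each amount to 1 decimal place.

The original recipe has 56.7 g of grated parmesan, so the scaling factor is 124.74 ÷ 56.7 = 11/5 = 2.2.
soy sauce: (1 tbsp + 2 tsp = 5/3 tbsp) × 11/5 ÷ 16 tbsp/cup × 255 g/cup ≈ 58.4 g
diced carrots: 0.5 tsp × 11/5 = 1.1 tsp
ketchup: 5 tbsp × 11/5 × 15 mL/tbsp = 165.0 mL
diced celery: 75 g × 11/5 ÷ 28.35 g/oz ≈ 5.8 oz

soy sauce: 58.4 g; diced carrots: 1.1 tsp; ketchup: 165.0 mL; diced celery: 5.8 oz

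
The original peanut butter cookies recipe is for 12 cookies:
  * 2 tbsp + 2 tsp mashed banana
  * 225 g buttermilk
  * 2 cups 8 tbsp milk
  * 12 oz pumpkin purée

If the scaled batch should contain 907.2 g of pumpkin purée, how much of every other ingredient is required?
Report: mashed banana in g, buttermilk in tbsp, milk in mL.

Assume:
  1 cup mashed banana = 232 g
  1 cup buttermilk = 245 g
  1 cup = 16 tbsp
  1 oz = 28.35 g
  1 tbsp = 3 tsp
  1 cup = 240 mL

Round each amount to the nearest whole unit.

mashed banana: 103 g; buttermilk: 39 tbsp; milk: 1600 mL

The original recipe has 340.2 g of pumpkin purée, so the scaling factor is 907.2 ÷ 340.2 = 8/3.
mashed banana: (2 tbsp + 2 tsp = 8/3 tbsp) × 8/3 ÷ 16 tbsp/cup × 232 g/cup ≈ 103 g
buttermilk: 225 g × 8/3 ÷ 245 g/cup × 16 tbsp/cup ≈ 39 tbsp
milk: (2 cup + 8 tbsp = 2.5 cup) × 8/3 × 240 mL/cup = 1600 mL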